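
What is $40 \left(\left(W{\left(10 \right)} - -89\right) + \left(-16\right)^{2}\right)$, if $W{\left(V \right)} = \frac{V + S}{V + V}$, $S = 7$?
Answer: $13834$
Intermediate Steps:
$W{\left(V \right)} = \frac{7 + V}{2 V}$ ($W{\left(V \right)} = \frac{V + 7}{V + V} = \frac{7 + V}{2 V}$)
$40 \left(\left(W{\left(10 \right)} - -89\right) + \left(-16\right)^{2}\right) = 40 \left(\left(\frac{7 + 10}{2 \cdot 10} - -89\right) + \left(-16\right)^{2}\right) = 40 \left(\left(\frac{1}{2} \cdot \frac{1}{10} \cdot 17 + 89\right) + 256\right) = 40 \left(\left(\frac{17}{20} + 89\right) + 256\right) = 40 \left(\frac{1797}{20} + 256\right) = 40 \cdot \frac{6917}{20} = 13834$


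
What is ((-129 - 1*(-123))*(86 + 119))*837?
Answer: -1029510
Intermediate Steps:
((-129 - 1*(-123))*(86 + 119))*837 = ((-129 + 123)*205)*837 = -6*205*837 = -1230*837 = -1029510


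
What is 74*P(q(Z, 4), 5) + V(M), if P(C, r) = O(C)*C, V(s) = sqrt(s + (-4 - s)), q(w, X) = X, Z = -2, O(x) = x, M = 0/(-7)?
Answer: 1184 + 2*I ≈ 1184.0 + 2.0*I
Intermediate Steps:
M = 0 (M = 0*(-1/7) = 0)
V(s) = 2*I (V(s) = sqrt(-4) = 2*I)
P(C, r) = C**2 (P(C, r) = C*C = C**2)
74*P(q(Z, 4), 5) + V(M) = 74*4**2 + 2*I = 74*16 + 2*I = 1184 + 2*I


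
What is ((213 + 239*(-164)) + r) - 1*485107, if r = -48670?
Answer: -572760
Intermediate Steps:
((213 + 239*(-164)) + r) - 1*485107 = ((213 + 239*(-164)) - 48670) - 1*485107 = ((213 - 39196) - 48670) - 485107 = (-38983 - 48670) - 485107 = -87653 - 485107 = -572760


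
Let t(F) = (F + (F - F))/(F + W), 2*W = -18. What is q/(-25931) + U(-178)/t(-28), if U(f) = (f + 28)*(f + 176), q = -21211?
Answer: 72107002/181517 ≈ 397.25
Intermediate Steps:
W = -9 (W = (½)*(-18) = -9)
U(f) = (28 + f)*(176 + f)
t(F) = F/(-9 + F) (t(F) = (F + (F - F))/(F - 9) = (F + 0)/(-9 + F) = F/(-9 + F))
q/(-25931) + U(-178)/t(-28) = -21211/(-25931) + (4928 + (-178)² + 204*(-178))/((-28/(-9 - 28))) = -21211*(-1/25931) + (4928 + 31684 - 36312)/((-28/(-37))) = 21211/25931 + 300/((-28*(-1/37))) = 21211/25931 + 300/(28/37) = 21211/25931 + 300*(37/28) = 21211/25931 + 2775/7 = 72107002/181517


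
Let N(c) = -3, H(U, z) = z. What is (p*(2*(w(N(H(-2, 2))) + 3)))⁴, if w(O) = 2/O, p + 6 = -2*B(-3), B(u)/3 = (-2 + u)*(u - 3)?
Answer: 567647723776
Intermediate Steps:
B(u) = 3*(-3 + u)*(-2 + u) (B(u) = 3*((-2 + u)*(u - 3)) = 3*((-2 + u)*(-3 + u)) = 3*((-3 + u)*(-2 + u)) = 3*(-3 + u)*(-2 + u))
p = -186 (p = -6 - 2*(18 - 15*(-3) + 3*(-3)²) = -6 - 2*(18 + 45 + 3*9) = -6 - 2*(18 + 45 + 27) = -6 - 2*90 = -6 - 180 = -186)
(p*(2*(w(N(H(-2, 2))) + 3)))⁴ = (-372*(2/(-3) + 3))⁴ = (-372*(2*(-⅓) + 3))⁴ = (-372*(-⅔ + 3))⁴ = (-372*7/3)⁴ = (-186*14/3)⁴ = (-868)⁴ = 567647723776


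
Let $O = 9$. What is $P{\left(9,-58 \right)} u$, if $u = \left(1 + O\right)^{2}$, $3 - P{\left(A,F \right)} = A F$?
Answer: $52500$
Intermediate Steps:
$P{\left(A,F \right)} = 3 - A F$
$u = 100$ ($u = \left(1 + 9\right)^{2} = 10^{2} = 100$)
$P{\left(9,-58 \right)} u = \left(3 - 9 \left(-58\right)\right) 100 = \left(3 + 522\right) 100 = 525 \cdot 100 = 52500$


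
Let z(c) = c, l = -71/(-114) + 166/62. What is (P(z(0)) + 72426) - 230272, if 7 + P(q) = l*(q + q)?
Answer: -157853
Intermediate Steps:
l = 11663/3534 (l = -71*(-1/114) + 166*(1/62) = 71/114 + 83/31 = 11663/3534 ≈ 3.3002)
P(q) = -7 + 11663*q/1767 (P(q) = -7 + 11663*(q + q)/3534 = -7 + 11663*(2*q)/3534 = -7 + 11663*q/1767)
(P(z(0)) + 72426) - 230272 = ((-7 + (11663/1767)*0) + 72426) - 230272 = ((-7 + 0) + 72426) - 230272 = (-7 + 72426) - 230272 = 72419 - 230272 = -157853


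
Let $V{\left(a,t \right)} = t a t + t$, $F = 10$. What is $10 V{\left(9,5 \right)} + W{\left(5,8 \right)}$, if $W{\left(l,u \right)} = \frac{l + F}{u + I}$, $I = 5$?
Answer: $\frac{29915}{13} \approx 2301.2$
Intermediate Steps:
$W{\left(l,u \right)} = \frac{10 + l}{5 + u}$ ($W{\left(l,u \right)} = \frac{l + 10}{u + 5} = \frac{10 + l}{5 + u}$)
$V{\left(a,t \right)} = t + a t^{2}$ ($V{\left(a,t \right)} = a t t + t = a t^{2} + t = t + a t^{2}$)
$10 V{\left(9,5 \right)} + W{\left(5,8 \right)} = 10 \cdot 5 \left(1 + 9 \cdot 5\right) + \frac{10 + 5}{5 + 8} = 10 \cdot 5 \left(1 + 45\right) + \frac{1}{13} \cdot 15 = 10 \cdot 5 \cdot 46 + \frac{1}{13} \cdot 15 = 10 \cdot 230 + \frac{15}{13} = 2300 + \frac{15}{13} = \frac{29915}{13}$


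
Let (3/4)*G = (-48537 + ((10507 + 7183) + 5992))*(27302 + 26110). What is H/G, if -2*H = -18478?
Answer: -9239/1770073680 ≈ -5.2196e-6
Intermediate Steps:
H = 9239 (H = -½*(-18478) = 9239)
G = -1770073680 (G = 4*((-48537 + ((10507 + 7183) + 5992))*(27302 + 26110))/3 = 4*((-48537 + (17690 + 5992))*53412)/3 = 4*((-48537 + 23682)*53412)/3 = 4*(-24855*53412)/3 = (4/3)*(-1327555260) = -1770073680)
H/G = 9239/(-1770073680) = 9239*(-1/1770073680) = -9239/1770073680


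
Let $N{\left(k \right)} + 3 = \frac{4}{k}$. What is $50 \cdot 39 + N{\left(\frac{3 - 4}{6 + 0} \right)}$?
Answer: $1923$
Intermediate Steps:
$N{\left(k \right)} = -3 + \frac{4}{k}$
$50 \cdot 39 + N{\left(\frac{3 - 4}{6 + 0} \right)} = 50 \cdot 39 + \left(-3 + \frac{4}{\left(3 - 4\right) \frac{1}{6 + 0}}\right) = 1950 + \left(-3 + \frac{4}{\left(3 - 4\right) \frac{1}{6}}\right) = 1950 + \left(-3 + \frac{4}{\left(-1\right) \frac{1}{6}}\right) = 1950 + \left(-3 + \frac{4}{- \frac{1}{6}}\right) = 1950 + \left(-3 + 4 \left(-6\right)\right) = 1950 - 27 = 1923$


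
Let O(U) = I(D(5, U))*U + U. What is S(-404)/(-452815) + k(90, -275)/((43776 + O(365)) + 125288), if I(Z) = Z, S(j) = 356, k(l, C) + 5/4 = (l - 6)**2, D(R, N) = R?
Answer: 12534120789/310185520040 ≈ 0.040408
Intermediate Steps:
k(l, C) = -5/4 + (-6 + l)**2 (k(l, C) = -5/4 + (l - 6)**2 = -5/4 + (-6 + l)**2)
O(U) = 6*U (O(U) = 5*U + U = 6*U)
S(-404)/(-452815) + k(90, -275)/((43776 + O(365)) + 125288) = 356/(-452815) + (-5/4 + (-6 + 90)**2)/((43776 + 6*365) + 125288) = 356*(-1/452815) + (-5/4 + 84**2)/((43776 + 2190) + 125288) = -356/452815 + (-5/4 + 7056)/(45966 + 125288) = -356/452815 + (28219/4)/171254 = -356/452815 + (28219/4)*(1/171254) = -356/452815 + 28219/685016 = 12534120789/310185520040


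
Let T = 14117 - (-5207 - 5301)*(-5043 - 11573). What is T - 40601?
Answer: -174627412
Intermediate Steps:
T = -174586811 (T = 14117 - (-10508)*(-16616) = 14117 - 1*174600928 = 14117 - 174600928 = -174586811)
T - 40601 = -174586811 - 40601 = -174627412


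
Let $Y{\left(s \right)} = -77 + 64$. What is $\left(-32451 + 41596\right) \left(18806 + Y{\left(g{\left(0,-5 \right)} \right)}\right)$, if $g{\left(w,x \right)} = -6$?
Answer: $171861985$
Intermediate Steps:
$Y{\left(s \right)} = -13$
$\left(-32451 + 41596\right) \left(18806 + Y{\left(g{\left(0,-5 \right)} \right)}\right) = \left(-32451 + 41596\right) \left(18806 - 13\right) = 9145 \cdot 18793 = 171861985$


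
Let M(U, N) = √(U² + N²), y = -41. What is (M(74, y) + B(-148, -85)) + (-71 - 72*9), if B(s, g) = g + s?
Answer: -952 + √7157 ≈ -867.40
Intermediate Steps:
M(U, N) = √(N² + U²)
(M(74, y) + B(-148, -85)) + (-71 - 72*9) = (√((-41)² + 74²) + (-85 - 148)) + (-71 - 72*9) = (√(1681 + 5476) - 233) + (-71 - 648) = (√7157 - 233) - 719 = (-233 + √7157) - 719 = -952 + √7157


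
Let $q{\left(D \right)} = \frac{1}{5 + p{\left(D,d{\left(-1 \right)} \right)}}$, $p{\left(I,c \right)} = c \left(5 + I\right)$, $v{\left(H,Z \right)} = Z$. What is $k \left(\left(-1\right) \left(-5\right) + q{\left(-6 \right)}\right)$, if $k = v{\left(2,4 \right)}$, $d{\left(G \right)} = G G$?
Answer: $21$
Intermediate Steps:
$d{\left(G \right)} = G^{2}$
$k = 4$
$q{\left(D \right)} = \frac{1}{10 + D}$ ($q{\left(D \right)} = \frac{1}{5 + \left(-1\right)^{2} \left(5 + D\right)} = \frac{1}{5 + 1 \left(5 + D\right)} = \frac{1}{5 + \left(5 + D\right)} = \frac{1}{10 + D}$)
$k \left(\left(-1\right) \left(-5\right) + q{\left(-6 \right)}\right) = 4 \left(\left(-1\right) \left(-5\right) + \frac{1}{10 - 6}\right) = 4 \left(5 + \frac{1}{4}\right) = 4 \cdot \frac{21}{4} = 21$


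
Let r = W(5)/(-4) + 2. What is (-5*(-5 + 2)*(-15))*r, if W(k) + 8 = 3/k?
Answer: -3465/4 ≈ -866.25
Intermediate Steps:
W(k) = -8 + 3/k
r = 77/20 (r = (-8 + 3/5)/(-4) + 2 = (-8 + 3*(⅕))*(-¼) + 2 = (-8 + ⅗)*(-¼) + 2 = -37/5*(-¼) + 2 = 37/20 + 2 = 77/20 ≈ 3.8500)
(-5*(-5 + 2)*(-15))*r = (-5*(-5 + 2)*(-15))*(77/20) = (-5*(-3)*(-15))*(77/20) = (15*(-15))*(77/20) = -225*77/20 = -3465/4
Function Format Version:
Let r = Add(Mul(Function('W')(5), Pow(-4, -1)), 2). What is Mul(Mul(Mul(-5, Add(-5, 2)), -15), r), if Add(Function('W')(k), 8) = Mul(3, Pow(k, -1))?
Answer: Rational(-3465, 4) ≈ -866.25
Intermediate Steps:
Function('W')(k) = Add(-8, Mul(3, Pow(k, -1)))
r = Rational(77, 20) (r = Add(Mul(Add(-8, Mul(3, Pow(5, -1))), Pow(-4, -1)), 2) = Add(Mul(Add(-8, Mul(3, Rational(1, 5))), Rational(-1, 4)), 2) = Add(Mul(Add(-8, Rational(3, 5)), Rational(-1, 4)), 2) = Add(Mul(Rational(-37, 5), Rational(-1, 4)), 2) = Add(Rational(37, 20), 2) = Rational(77, 20) ≈ 3.8500)
Mul(Mul(Mul(-5, Add(-5, 2)), -15), r) = Mul(Mul(Mul(-5, Add(-5, 2)), -15), Rational(77, 20)) = Mul(Mul(Mul(-5, -3), -15), Rational(77, 20)) = Mul(Mul(15, -15), Rational(77, 20)) = Mul(-225, Rational(77, 20)) = Rational(-3465, 4)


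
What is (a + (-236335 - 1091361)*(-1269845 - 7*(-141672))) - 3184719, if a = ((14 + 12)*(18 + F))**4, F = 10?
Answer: 650166548673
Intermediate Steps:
a = 280883040256 (a = ((14 + 12)*(18 + 10))**4 = (26*28)**4 = 728**4 = 280883040256)
(a + (-236335 - 1091361)*(-1269845 - 7*(-141672))) - 3184719 = (280883040256 + (-236335 - 1091361)*(-1269845 - 7*(-141672))) - 3184719 = (280883040256 - 1327696*(-1269845 + 991704)) - 3184719 = (280883040256 - 1327696*(-278141)) - 3184719 = (280883040256 + 369286693136) - 3184719 = 650169733392 - 3184719 = 650166548673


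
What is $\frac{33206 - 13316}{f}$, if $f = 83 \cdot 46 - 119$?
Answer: $\frac{2210}{411} \approx 5.3771$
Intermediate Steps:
$f = 3699$ ($f = 3818 - 119 = 3699$)
$\frac{33206 - 13316}{f} = \frac{33206 - 13316}{3699} = 19890 \cdot \frac{1}{3699} = \frac{2210}{411}$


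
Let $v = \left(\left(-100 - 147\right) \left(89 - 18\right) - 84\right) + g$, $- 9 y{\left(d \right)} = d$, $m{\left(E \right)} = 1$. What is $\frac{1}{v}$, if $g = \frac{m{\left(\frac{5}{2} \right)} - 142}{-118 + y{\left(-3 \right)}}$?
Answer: $- \frac{353}{6219790} \approx -5.6754 \cdot 10^{-5}$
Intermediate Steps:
$y{\left(d \right)} = - \frac{d}{9}$
$g = \frac{423}{353}$ ($g = \frac{1 - 142}{-118 - - \frac{1}{3}} = - \frac{141}{-118 + \frac{1}{3}} = - \frac{141}{- \frac{353}{3}} = \left(-141\right) \left(- \frac{3}{353}\right) = \frac{423}{353} \approx 1.1983$)
$v = - \frac{6219790}{353}$ ($v = \left(\left(-100 - 147\right) \left(89 - 18\right) - 84\right) + \frac{423}{353} = \left(\left(-247\right) 71 - 84\right) + \frac{423}{353} = \left(-17537 - 84\right) + \frac{423}{353} = -17621 + \frac{423}{353} = - \frac{6219790}{353} \approx -17620.0$)
$\frac{1}{v} = \frac{1}{- \frac{6219790}{353}} = - \frac{353}{6219790}$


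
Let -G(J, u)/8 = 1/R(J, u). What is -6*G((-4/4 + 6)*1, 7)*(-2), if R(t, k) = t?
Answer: -96/5 ≈ -19.200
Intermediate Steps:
G(J, u) = -8/J
-6*G((-4/4 + 6)*1, 7)*(-2) = -(-48)/((-4/4 + 6)*1)*(-2) = -(-48)/((-4*1/4 + 6)*1)*(-2) = -(-48)/((-1 + 6)*1)*(-2) = -(-48)/(5*1)*(-2) = -(-48)/5*(-2) = -6*(-8/5)*(-2) = (48/5)*(-2) = -96/5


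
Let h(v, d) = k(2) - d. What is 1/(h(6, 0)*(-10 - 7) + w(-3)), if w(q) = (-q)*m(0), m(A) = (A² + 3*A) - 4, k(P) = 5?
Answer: -1/97 ≈ -0.010309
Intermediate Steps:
m(A) = -4 + A² + 3*A
h(v, d) = 5 - d
w(q) = 4*q (w(q) = (-q)*(-4 + 0² + 3*0) = (-q)*(-4 + 0 + 0) = -q*(-4) = 4*q)
1/(h(6, 0)*(-10 - 7) + w(-3)) = 1/((5 - 1*0)*(-10 - 7) + 4*(-3)) = 1/((5 + 0)*(-17) - 12) = 1/(5*(-17) - 12) = 1/(-85 - 12) = 1/(-97) = -1/97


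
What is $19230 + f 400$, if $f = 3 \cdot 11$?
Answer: $32430$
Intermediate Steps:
$f = 33$
$19230 + f 400 = 19230 + 33 \cdot 400 = 19230 + 13200 = 32430$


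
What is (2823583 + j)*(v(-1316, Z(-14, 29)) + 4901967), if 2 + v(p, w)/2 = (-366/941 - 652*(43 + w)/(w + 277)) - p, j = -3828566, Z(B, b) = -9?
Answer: -310750312924513091/63047 ≈ -4.9289e+12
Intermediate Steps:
v(p, w) = -4496/941 - 2*p - 1304*(43 + w)/(277 + w) (v(p, w) = -4 + 2*((-366/941 - 652*(43 + w)/(w + 277)) - p) = -4 + 2*((-366*1/941 - 652*(43 + w)/(277 + w)) - p) = -4 + 2*((-366/941 - 652*(43 + w)/(277 + w)) - p) = -4 + 2*(-366/941 - p - 652*(43 + w)/(277 + w)) = -4 + (-732/941 - 2*p - 1304*(43 + w)/(277 + w)) = -4496/941 - 2*p - 1304*(43 + w)/(277 + w))
(2823583 + j)*(v(-1316, Z(-14, 29)) + 4901967) = (2823583 - 3828566)*(2*(-27004572 - 615780*(-9) - 260657*(-1316) - 941*(-1316)*(-9))/(941*(277 - 9)) + 4901967) = -1004983*((2/941)*(-27004572 + 5542020 + 343024612 - 11145204)/268 + 4901967) = -1004983*((2/941)*(1/268)*310416856 + 4901967) = -1004983*(155208428/63047 + 4901967) = -1004983*309209521877/63047 = -310750312924513091/63047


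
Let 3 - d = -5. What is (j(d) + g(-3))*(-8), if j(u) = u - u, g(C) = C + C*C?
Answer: -48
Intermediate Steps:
d = 8 (d = 3 - 1*(-5) = 3 + 5 = 8)
g(C) = C + C²
j(u) = 0
(j(d) + g(-3))*(-8) = (0 - 3*(1 - 3))*(-8) = (0 - 3*(-2))*(-8) = (0 + 6)*(-8) = 6*(-8) = -48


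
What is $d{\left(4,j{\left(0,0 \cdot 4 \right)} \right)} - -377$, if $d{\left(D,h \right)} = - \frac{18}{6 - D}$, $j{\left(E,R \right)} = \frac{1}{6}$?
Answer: $368$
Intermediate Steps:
$j{\left(E,R \right)} = \frac{1}{6}$
$d{\left(4,j{\left(0,0 \cdot 4 \right)} \right)} - -377 = \frac{18}{-6 + 4} - -377 = \frac{18}{-2} + 377 = 18 \left(- \frac{1}{2}\right) + 377 = -9 + 377 = 368$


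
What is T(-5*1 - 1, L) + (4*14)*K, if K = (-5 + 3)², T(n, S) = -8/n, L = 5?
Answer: 676/3 ≈ 225.33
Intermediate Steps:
K = 4 (K = (-2)² = 4)
T(-5*1 - 1, L) + (4*14)*K = -8/(-5*1 - 1) + (4*14)*4 = -8/(-5 - 1) + 56*4 = -8/(-6) + 224 = -8*(-⅙) + 224 = 4/3 + 224 = 676/3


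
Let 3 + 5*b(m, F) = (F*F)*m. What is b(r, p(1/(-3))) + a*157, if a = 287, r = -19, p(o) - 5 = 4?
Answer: 223753/5 ≈ 44751.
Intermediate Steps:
p(o) = 9 (p(o) = 5 + 4 = 9)
b(m, F) = -3/5 + m*F**2/5 (b(m, F) = -3/5 + ((F*F)*m)/5 = -3/5 + (F**2*m)/5 = -3/5 + (m*F**2)/5 = -3/5 + m*F**2/5)
b(r, p(1/(-3))) + a*157 = (-3/5 + (1/5)*(-19)*9**2) + 287*157 = (-3/5 + (1/5)*(-19)*81) + 45059 = (-3/5 - 1539/5) + 45059 = -1542/5 + 45059 = 223753/5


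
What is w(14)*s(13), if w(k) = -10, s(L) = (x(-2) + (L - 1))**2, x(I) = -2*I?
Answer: -2560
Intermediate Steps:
s(L) = (3 + L)**2 (s(L) = (-2*(-2) + (L - 1))**2 = (4 + (-1 + L))**2 = (3 + L)**2)
w(14)*s(13) = -10*(3 + 13)**2 = -10*16**2 = -10*256 = -2560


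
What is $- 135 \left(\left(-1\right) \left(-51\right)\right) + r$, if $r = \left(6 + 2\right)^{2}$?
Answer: $-6821$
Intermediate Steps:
$r = 64$ ($r = 8^{2} = 64$)
$- 135 \left(\left(-1\right) \left(-51\right)\right) + r = - 135 \left(\left(-1\right) \left(-51\right)\right) + 64 = \left(-135\right) 51 + 64 = -6885 + 64 = -6821$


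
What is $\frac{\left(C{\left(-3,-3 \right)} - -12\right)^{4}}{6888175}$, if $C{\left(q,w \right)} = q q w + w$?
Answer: $\frac{104976}{6888175} \approx 0.01524$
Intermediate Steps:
$C{\left(q,w \right)} = w + w q^{2}$ ($C{\left(q,w \right)} = q^{2} w + w = w q^{2} + w = w + w q^{2}$)
$\frac{\left(C{\left(-3,-3 \right)} - -12\right)^{4}}{6888175} = \frac{\left(- 3 \left(1 + \left(-3\right)^{2}\right) - -12\right)^{4}}{6888175} = \left(- 3 \left(1 + 9\right) + 12\right)^{4} \cdot \frac{1}{6888175} = \left(\left(-3\right) 10 + 12\right)^{4} \cdot \frac{1}{6888175} = \left(-30 + 12\right)^{4} \cdot \frac{1}{6888175} = \left(-18\right)^{4} \cdot \frac{1}{6888175} = 104976 \cdot \frac{1}{6888175} = \frac{104976}{6888175}$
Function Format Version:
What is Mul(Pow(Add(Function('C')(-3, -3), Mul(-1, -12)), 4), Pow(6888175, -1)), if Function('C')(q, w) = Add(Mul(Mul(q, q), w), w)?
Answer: Rational(104976, 6888175) ≈ 0.015240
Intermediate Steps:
Function('C')(q, w) = Add(w, Mul(w, Pow(q, 2))) (Function('C')(q, w) = Add(Mul(Pow(q, 2), w), w) = Add(Mul(w, Pow(q, 2)), w) = Add(w, Mul(w, Pow(q, 2))))
Mul(Pow(Add(Function('C')(-3, -3), Mul(-1, -12)), 4), Pow(6888175, -1)) = Mul(Pow(Add(Mul(-3, Add(1, Pow(-3, 2))), Mul(-1, -12)), 4), Pow(6888175, -1)) = Mul(Pow(Add(Mul(-3, Add(1, 9)), 12), 4), Rational(1, 6888175)) = Mul(Pow(Add(Mul(-3, 10), 12), 4), Rational(1, 6888175)) = Mul(Pow(Add(-30, 12), 4), Rational(1, 6888175)) = Mul(Pow(-18, 4), Rational(1, 6888175)) = Mul(104976, Rational(1, 6888175)) = Rational(104976, 6888175)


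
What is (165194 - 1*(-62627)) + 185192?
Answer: 413013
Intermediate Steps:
(165194 - 1*(-62627)) + 185192 = (165194 + 62627) + 185192 = 227821 + 185192 = 413013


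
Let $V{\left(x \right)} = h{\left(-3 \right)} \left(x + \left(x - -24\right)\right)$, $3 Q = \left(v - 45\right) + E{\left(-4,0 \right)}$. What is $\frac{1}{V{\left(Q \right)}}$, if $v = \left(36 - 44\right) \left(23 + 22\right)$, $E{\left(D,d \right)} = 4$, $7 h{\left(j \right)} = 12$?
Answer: $- \frac{7}{2920} \approx -0.0023973$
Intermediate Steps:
$h{\left(j \right)} = \frac{12}{7}$ ($h{\left(j \right)} = \frac{1}{7} \cdot 12 = \frac{12}{7}$)
$v = -360$ ($v = \left(-8\right) 45 = -360$)
$Q = - \frac{401}{3}$ ($Q = \frac{\left(-360 - 45\right) + 4}{3} = \frac{-405 + 4}{3} = \frac{1}{3} \left(-401\right) = - \frac{401}{3} \approx -133.67$)
$V{\left(x \right)} = \frac{288}{7} + \frac{24 x}{7}$ ($V{\left(x \right)} = \frac{12 \left(x + \left(x - -24\right)\right)}{7} = \frac{12 \left(x + \left(x + 24\right)\right)}{7} = \frac{12 \left(x + \left(24 + x\right)\right)}{7} = \frac{12 \left(24 + 2 x\right)}{7} = \frac{288}{7} + \frac{24 x}{7}$)
$\frac{1}{V{\left(Q \right)}} = \frac{1}{\frac{288}{7} + \frac{24}{7} \left(- \frac{401}{3}\right)} = \frac{1}{\frac{288}{7} - \frac{3208}{7}} = \frac{1}{- \frac{2920}{7}} = - \frac{7}{2920}$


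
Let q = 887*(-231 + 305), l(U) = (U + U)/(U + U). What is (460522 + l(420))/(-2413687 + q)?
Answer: -460523/2348049 ≈ -0.19613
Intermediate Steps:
l(U) = 1 (l(U) = (2*U)/((2*U)) = (2*U)*(1/(2*U)) = 1)
q = 65638 (q = 887*74 = 65638)
(460522 + l(420))/(-2413687 + q) = (460522 + 1)/(-2413687 + 65638) = 460523/(-2348049) = 460523*(-1/2348049) = -460523/2348049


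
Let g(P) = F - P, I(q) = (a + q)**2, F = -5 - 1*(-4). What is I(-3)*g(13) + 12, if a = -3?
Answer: -492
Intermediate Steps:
F = -1 (F = -5 + 4 = -1)
I(q) = (-3 + q)**2
g(P) = -1 - P
I(-3)*g(13) + 12 = (-3 - 3)**2*(-1 - 1*13) + 12 = (-6)**2*(-1 - 13) + 12 = 36*(-14) + 12 = -504 + 12 = -492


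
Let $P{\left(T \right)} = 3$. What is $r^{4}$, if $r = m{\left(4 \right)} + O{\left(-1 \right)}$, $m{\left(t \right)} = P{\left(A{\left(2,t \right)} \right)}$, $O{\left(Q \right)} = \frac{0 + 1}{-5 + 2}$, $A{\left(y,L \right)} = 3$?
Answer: $\frac{4096}{81} \approx 50.568$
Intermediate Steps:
$O{\left(Q \right)} = - \frac{1}{3}$ ($O{\left(Q \right)} = 1 \frac{1}{-3} = 1 \left(- \frac{1}{3}\right) = - \frac{1}{3}$)
$m{\left(t \right)} = 3$
$r = \frac{8}{3}$ ($r = 3 - \frac{1}{3} = \frac{8}{3} \approx 2.6667$)
$r^{4} = \left(\frac{8}{3}\right)^{4} = \frac{4096}{81}$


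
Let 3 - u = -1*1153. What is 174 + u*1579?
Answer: 1825498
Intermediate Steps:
u = 1156 (u = 3 - (-1)*1153 = 3 - 1*(-1153) = 3 + 1153 = 1156)
174 + u*1579 = 174 + 1156*1579 = 174 + 1825324 = 1825498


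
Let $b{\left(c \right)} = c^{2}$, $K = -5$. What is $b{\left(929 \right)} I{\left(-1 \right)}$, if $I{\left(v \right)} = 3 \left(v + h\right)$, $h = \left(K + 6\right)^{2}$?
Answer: $0$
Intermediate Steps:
$h = 1$ ($h = \left(-5 + 6\right)^{2} = 1^{2} = 1$)
$I{\left(v \right)} = 3 + 3 v$ ($I{\left(v \right)} = 3 \left(v + 1\right) = 3 \left(1 + v\right) = 3 + 3 v$)
$b{\left(929 \right)} I{\left(-1 \right)} = 929^{2} \left(3 + 3 \left(-1\right)\right) = 863041 \left(3 - 3\right) = 863041 \cdot 0 = 0$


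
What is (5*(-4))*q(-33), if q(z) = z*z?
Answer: -21780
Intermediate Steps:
q(z) = z²
(5*(-4))*q(-33) = (5*(-4))*(-33)² = -20*1089 = -21780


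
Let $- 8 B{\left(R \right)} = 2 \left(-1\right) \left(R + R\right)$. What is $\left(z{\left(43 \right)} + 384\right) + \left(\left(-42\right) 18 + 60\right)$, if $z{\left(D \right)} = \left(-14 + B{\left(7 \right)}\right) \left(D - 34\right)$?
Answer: $- \frac{813}{2} \approx -406.5$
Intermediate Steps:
$B{\left(R \right)} = \frac{R}{2}$ ($B{\left(R \right)} = - \frac{2 \left(-1\right) \left(R + R\right)}{8} = - \frac{\left(-2\right) 2 R}{8} = - \frac{\left(-4\right) R}{8} = \frac{R}{2}$)
$z{\left(D \right)} = 357 - \frac{21 D}{2}$ ($z{\left(D \right)} = \left(-14 + \frac{1}{2} \cdot 7\right) \left(D - 34\right) = \left(-14 + \frac{7}{2}\right) \left(-34 + D\right) = - \frac{21 \left(-34 + D\right)}{2} = 357 - \frac{21 D}{2}$)
$\left(z{\left(43 \right)} + 384\right) + \left(\left(-42\right) 18 + 60\right) = \left(\left(357 - \frac{903}{2}\right) + 384\right) + \left(\left(-42\right) 18 + 60\right) = \left(\left(357 - \frac{903}{2}\right) + 384\right) + \left(-756 + 60\right) = \left(- \frac{189}{2} + 384\right) - 696 = \frac{579}{2} - 696 = - \frac{813}{2}$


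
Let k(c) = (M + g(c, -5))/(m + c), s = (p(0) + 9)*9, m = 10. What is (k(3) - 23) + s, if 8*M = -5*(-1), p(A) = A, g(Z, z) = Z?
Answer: 6061/104 ≈ 58.279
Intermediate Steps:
s = 81 (s = (0 + 9)*9 = 9*9 = 81)
M = 5/8 (M = (-5*(-1))/8 = (1/8)*5 = 5/8 ≈ 0.62500)
k(c) = (5/8 + c)/(10 + c)
(k(3) - 23) + s = ((5/8 + 3)/(10 + 3) - 23) + 81 = ((29/8)/13 - 23) + 81 = ((1/13)*(29/8) - 23) + 81 = (29/104 - 23) + 81 = -2363/104 + 81 = 6061/104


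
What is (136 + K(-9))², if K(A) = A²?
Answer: 47089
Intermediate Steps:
(136 + K(-9))² = (136 + (-9)²)² = (136 + 81)² = 217² = 47089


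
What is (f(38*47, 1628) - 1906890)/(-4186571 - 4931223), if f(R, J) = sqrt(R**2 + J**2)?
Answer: 953445/4558897 - sqrt(1460045)/4558897 ≈ 0.20887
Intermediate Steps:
f(R, J) = sqrt(J**2 + R**2)
(f(38*47, 1628) - 1906890)/(-4186571 - 4931223) = (sqrt(1628**2 + (38*47)**2) - 1906890)/(-4186571 - 4931223) = (sqrt(2650384 + 1786**2) - 1906890)/(-9117794) = (sqrt(2650384 + 3189796) - 1906890)*(-1/9117794) = (sqrt(5840180) - 1906890)*(-1/9117794) = (2*sqrt(1460045) - 1906890)*(-1/9117794) = (-1906890 + 2*sqrt(1460045))*(-1/9117794) = 953445/4558897 - sqrt(1460045)/4558897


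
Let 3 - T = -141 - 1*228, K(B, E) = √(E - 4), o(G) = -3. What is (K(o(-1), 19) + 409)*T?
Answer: 152148 + 372*√15 ≈ 1.5359e+5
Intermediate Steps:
K(B, E) = √(-4 + E)
T = 372 (T = 3 - (-141 - 1*228) = 3 - (-141 - 228) = 3 - 1*(-369) = 3 + 369 = 372)
(K(o(-1), 19) + 409)*T = (√(-4 + 19) + 409)*372 = (√15 + 409)*372 = (409 + √15)*372 = 152148 + 372*√15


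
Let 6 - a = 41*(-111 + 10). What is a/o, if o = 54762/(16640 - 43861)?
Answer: -112885487/54762 ≈ -2061.4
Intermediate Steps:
a = 4147 (a = 6 - 41*(-111 + 10) = 6 - 41*(-101) = 6 - 1*(-4141) = 6 + 4141 = 4147)
o = -54762/27221 (o = 54762/(-27221) = 54762*(-1/27221) = -54762/27221 ≈ -2.0118)
a/o = 4147/(-54762/27221) = 4147*(-27221/54762) = -112885487/54762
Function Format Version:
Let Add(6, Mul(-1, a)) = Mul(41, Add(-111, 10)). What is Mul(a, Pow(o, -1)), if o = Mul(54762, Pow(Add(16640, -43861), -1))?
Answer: Rational(-112885487, 54762) ≈ -2061.4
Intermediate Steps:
a = 4147 (a = Add(6, Mul(-1, Mul(41, Add(-111, 10)))) = Add(6, Mul(-1, Mul(41, -101))) = Add(6, Mul(-1, -4141)) = Add(6, 4141) = 4147)
o = Rational(-54762, 27221) (o = Mul(54762, Pow(-27221, -1)) = Mul(54762, Rational(-1, 27221)) = Rational(-54762, 27221) ≈ -2.0118)
Mul(a, Pow(o, -1)) = Mul(4147, Pow(Rational(-54762, 27221), -1)) = Mul(4147, Rational(-27221, 54762)) = Rational(-112885487, 54762)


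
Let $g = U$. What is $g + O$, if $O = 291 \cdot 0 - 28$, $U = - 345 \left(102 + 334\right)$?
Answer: $-150448$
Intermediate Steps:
$U = -150420$ ($U = \left(-345\right) 436 = -150420$)
$g = -150420$
$O = -28$ ($O = 0 - 28 = -28$)
$g + O = -150420 - 28 = -150448$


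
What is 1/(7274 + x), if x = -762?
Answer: 1/6512 ≈ 0.00015356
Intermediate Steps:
1/(7274 + x) = 1/(7274 - 762) = 1/6512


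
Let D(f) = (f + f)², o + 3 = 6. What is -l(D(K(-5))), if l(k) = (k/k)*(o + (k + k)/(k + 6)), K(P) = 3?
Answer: -33/7 ≈ -4.7143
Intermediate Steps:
o = 3 (o = -3 + 6 = 3)
D(f) = 4*f² (D(f) = (2*f)² = 4*f²)
l(k) = 3 + 2*k/(6 + k) (l(k) = (k/k)*(3 + (k + k)/(k + 6)) = 1*(3 + (2*k)/(6 + k)) = 1*(3 + 2*k/(6 + k)) = 3 + 2*k/(6 + k))
-l(D(K(-5))) = -(18 + 5*(4*3²))/(6 + 4*3²) = -(18 + 5*(4*9))/(6 + 4*9) = -(18 + 5*36)/(6 + 36) = -(18 + 180)/42 = -198/42 = -1*33/7 = -33/7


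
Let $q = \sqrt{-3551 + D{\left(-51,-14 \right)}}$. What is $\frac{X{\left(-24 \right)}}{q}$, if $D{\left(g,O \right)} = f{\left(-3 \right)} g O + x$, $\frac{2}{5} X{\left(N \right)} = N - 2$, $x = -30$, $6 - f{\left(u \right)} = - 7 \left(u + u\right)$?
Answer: $\frac{13 i \sqrt{29285}}{5857} \approx 0.37983 i$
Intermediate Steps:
$f{\left(u \right)} = 6 + 14 u$ ($f{\left(u \right)} = 6 - - 7 \left(u + u\right) = 6 - - 7 \cdot 2 u = 6 - - 14 u = 6 + 14 u$)
$X{\left(N \right)} = -5 + \frac{5 N}{2}$ ($X{\left(N \right)} = \frac{5 \left(N - 2\right)}{2} = \frac{5 \left(-2 + N\right)}{2} = -5 + \frac{5 N}{2}$)
$D{\left(g,O \right)} = -30 - 36 O g$ ($D{\left(g,O \right)} = \left(6 + 14 \left(-3\right)\right) g O - 30 = \left(6 - 42\right) g O - 30 = - 36 g O - 30 = - 36 O g - 30 = -30 - 36 O g$)
$q = i \sqrt{29285}$ ($q = \sqrt{-3551 - \left(30 - -25704\right)} = \sqrt{-3551 - 25734} = \sqrt{-29285} = i \sqrt{29285} \approx 171.13 i$)
$\frac{X{\left(-24 \right)}}{q} = \frac{-5 + \frac{5}{2} \left(-24\right)}{i \sqrt{29285}} = \left(-5 - 60\right) \left(- \frac{i \sqrt{29285}}{29285}\right) = - 65 \left(- \frac{i \sqrt{29285}}{29285}\right) = \frac{13 i \sqrt{29285}}{5857}$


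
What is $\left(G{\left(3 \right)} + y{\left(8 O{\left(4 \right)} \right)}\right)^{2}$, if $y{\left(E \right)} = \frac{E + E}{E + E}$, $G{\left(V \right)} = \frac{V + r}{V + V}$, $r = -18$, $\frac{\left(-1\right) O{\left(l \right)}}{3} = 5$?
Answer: $\frac{9}{4} \approx 2.25$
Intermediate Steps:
$O{\left(l \right)} = -15$ ($O{\left(l \right)} = \left(-3\right) 5 = -15$)
$G{\left(V \right)} = \frac{-18 + V}{2 V}$ ($G{\left(V \right)} = \frac{V - 18}{V + V} = \frac{-18 + V}{2 V}$)
$y{\left(E \right)} = 1$ ($y{\left(E \right)} = \frac{2 E}{2 E} = 2 E \frac{1}{2 E} = 1$)
$\left(G{\left(3 \right)} + y{\left(8 O{\left(4 \right)} \right)}\right)^{2} = \left(\frac{-18 + 3}{2 \cdot 3} + 1\right)^{2} = \left(\frac{1}{2} \cdot \frac{1}{3} \left(-15\right) + 1\right)^{2} = \left(- \frac{5}{2} + 1\right)^{2} = \left(- \frac{3}{2}\right)^{2} = \frac{9}{4}$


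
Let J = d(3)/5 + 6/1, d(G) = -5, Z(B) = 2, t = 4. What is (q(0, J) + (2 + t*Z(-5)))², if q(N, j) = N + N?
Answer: 100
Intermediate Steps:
J = 5 (J = -5/5 + 6/1 = -5*⅕ + 6*1 = -1 + 6 = 5)
q(N, j) = 2*N
(q(0, J) + (2 + t*Z(-5)))² = (2*0 + (2 + 4*2))² = (0 + (2 + 8))² = (0 + 10)² = 10² = 100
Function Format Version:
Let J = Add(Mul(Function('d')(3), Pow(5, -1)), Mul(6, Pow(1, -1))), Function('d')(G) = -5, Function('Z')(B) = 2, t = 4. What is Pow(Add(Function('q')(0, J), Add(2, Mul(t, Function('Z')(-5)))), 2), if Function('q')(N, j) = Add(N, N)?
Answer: 100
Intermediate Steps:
J = 5 (J = Add(Mul(-5, Pow(5, -1)), Mul(6, Pow(1, -1))) = Add(Mul(-5, Rational(1, 5)), Mul(6, 1)) = Add(-1, 6) = 5)
Function('q')(N, j) = Mul(2, N)
Pow(Add(Function('q')(0, J), Add(2, Mul(t, Function('Z')(-5)))), 2) = Pow(Add(Mul(2, 0), Add(2, Mul(4, 2))), 2) = Pow(Add(0, Add(2, 8)), 2) = Pow(Add(0, 10), 2) = Pow(10, 2) = 100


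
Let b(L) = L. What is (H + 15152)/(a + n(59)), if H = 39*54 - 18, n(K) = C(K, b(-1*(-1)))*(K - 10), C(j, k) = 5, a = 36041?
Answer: 8620/18143 ≈ 0.47511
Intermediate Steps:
n(K) = -50 + 5*K (n(K) = 5*(K - 10) = 5*(-10 + K) = -50 + 5*K)
H = 2088 (H = 2106 - 18 = 2088)
(H + 15152)/(a + n(59)) = (2088 + 15152)/(36041 + (-50 + 5*59)) = 17240/(36041 + (-50 + 295)) = 17240/(36041 + 245) = 17240/36286 = 17240*(1/36286) = 8620/18143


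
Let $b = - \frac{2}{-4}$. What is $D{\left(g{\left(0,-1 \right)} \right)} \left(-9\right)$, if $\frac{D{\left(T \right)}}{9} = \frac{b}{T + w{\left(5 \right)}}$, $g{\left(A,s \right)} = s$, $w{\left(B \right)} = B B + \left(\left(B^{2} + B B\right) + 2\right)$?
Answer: $- \frac{81}{152} \approx -0.5329$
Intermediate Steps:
$b = \frac{1}{2}$ ($b = \left(-2\right) \left(- \frac{1}{4}\right) = \frac{1}{2} \approx 0.5$)
$w{\left(B \right)} = 2 + 3 B^{2}$ ($w{\left(B \right)} = B^{2} + \left(\left(B^{2} + B^{2}\right) + 2\right) = B^{2} + \left(2 B^{2} + 2\right) = B^{2} + \left(2 + 2 B^{2}\right) = 2 + 3 B^{2}$)
$D{\left(T \right)} = \frac{9}{2 \left(77 + T\right)}$ ($D{\left(T \right)} = 9 \frac{1}{T + \left(2 + 3 \cdot 5^{2}\right)} \frac{1}{2} = 9 \frac{1}{T + \left(2 + 3 \cdot 25\right)} \frac{1}{2} = 9 \frac{1}{T + \left(2 + 75\right)} \frac{1}{2} = 9 \frac{1}{T + 77} \cdot \frac{1}{2} = 9 \frac{1}{77 + T} \frac{1}{2} = 9 \frac{1}{2 \left(77 + T\right)} = \frac{9}{2 \left(77 + T\right)}$)
$D{\left(g{\left(0,-1 \right)} \right)} \left(-9\right) = \frac{9}{2 \left(77 - 1\right)} \left(-9\right) = \frac{9}{2 \cdot 76} \left(-9\right) = \frac{9}{2} \cdot \frac{1}{76} \left(-9\right) = \frac{9}{152} \left(-9\right) = - \frac{81}{152}$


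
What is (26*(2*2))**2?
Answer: 10816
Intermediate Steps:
(26*(2*2))**2 = (26*4)**2 = 104**2 = 10816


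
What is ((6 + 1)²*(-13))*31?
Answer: -19747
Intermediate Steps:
((6 + 1)²*(-13))*31 = (7²*(-13))*31 = (49*(-13))*31 = -637*31 = -19747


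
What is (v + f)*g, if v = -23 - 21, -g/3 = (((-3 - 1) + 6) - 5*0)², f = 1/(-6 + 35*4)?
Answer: 35370/67 ≈ 527.91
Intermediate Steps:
f = 1/134 (f = 1/(-6 + 140) = 1/134 ≈ 0.0074627)
g = -12 (g = -3*(((-3 - 1) + 6) - 5*0)² = -3*((-4 + 6) + 0)² = -3*(2 + 0)² = -3*2² = -3*4 = -12)
v = -44
(v + f)*g = (-44 + 1/134)*(-12) = -5895/134*(-12) = 35370/67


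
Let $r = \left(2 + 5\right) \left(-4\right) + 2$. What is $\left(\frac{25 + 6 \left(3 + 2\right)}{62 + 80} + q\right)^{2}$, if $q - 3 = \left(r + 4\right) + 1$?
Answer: $\frac{6255001}{20164} \approx 310.21$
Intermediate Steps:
$r = -26$ ($r = 7 \left(-4\right) + 2 = -28 + 2 = -26$)
$q = -18$ ($q = 3 + \left(\left(-26 + 4\right) + 1\right) = 3 + \left(-22 + 1\right) = 3 - 21 = -18$)
$\left(\frac{25 + 6 \left(3 + 2\right)}{62 + 80} + q\right)^{2} = \left(\frac{25 + 6 \left(3 + 2\right)}{62 + 80} - 18\right)^{2} = \left(\frac{25 + 6 \cdot 5}{142} - 18\right)^{2} = \left(\left(25 + 30\right) \frac{1}{142} - 18\right)^{2} = \left(55 \cdot \frac{1}{142} - 18\right)^{2} = \left(\frac{55}{142} - 18\right)^{2} = \left(- \frac{2501}{142}\right)^{2} = \frac{6255001}{20164}$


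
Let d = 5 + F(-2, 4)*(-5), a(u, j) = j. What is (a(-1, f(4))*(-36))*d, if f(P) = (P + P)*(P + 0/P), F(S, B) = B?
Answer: 17280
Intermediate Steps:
f(P) = 2*P**2 (f(P) = (2*P)*(P + 0) = (2*P)*P = 2*P**2)
d = -15 (d = 5 + 4*(-5) = 5 - 20 = -15)
(a(-1, f(4))*(-36))*d = ((2*4**2)*(-36))*(-15) = ((2*16)*(-36))*(-15) = (32*(-36))*(-15) = -1152*(-15) = 17280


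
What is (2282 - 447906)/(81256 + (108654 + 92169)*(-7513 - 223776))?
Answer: 445624/46448069591 ≈ 9.5940e-6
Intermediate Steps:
(2282 - 447906)/(81256 + (108654 + 92169)*(-7513 - 223776)) = -445624/(81256 + 200823*(-231289)) = -445624/(81256 - 46448150847) = -445624/(-46448069591) = -445624*(-1/46448069591) = 445624/46448069591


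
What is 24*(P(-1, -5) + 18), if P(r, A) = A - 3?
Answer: 240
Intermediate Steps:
P(r, A) = -3 + A
24*(P(-1, -5) + 18) = 24*((-3 - 5) + 18) = 24*(-8 + 18) = 24*10 = 240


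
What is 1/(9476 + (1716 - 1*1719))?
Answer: 1/9473 ≈ 0.00010556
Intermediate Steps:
1/(9476 + (1716 - 1*1719)) = 1/(9476 + (1716 - 1719)) = 1/(9476 - 3) = 1/9473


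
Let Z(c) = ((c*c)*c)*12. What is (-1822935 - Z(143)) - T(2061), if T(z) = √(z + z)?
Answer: -36913419 - 3*√458 ≈ -3.6913e+7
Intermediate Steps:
Z(c) = 12*c³ (Z(c) = (c²*c)*12 = c³*12 = 12*c³)
T(z) = √2*√z (T(z) = √(2*z) = √2*√z)
(-1822935 - Z(143)) - T(2061) = (-1822935 - 12*143³) - √2*√2061 = (-1822935 - 12*2924207) - √2*3*√229 = (-1822935 - 1*35090484) - 3*√458 = (-1822935 - 35090484) - 3*√458 = -36913419 - 3*√458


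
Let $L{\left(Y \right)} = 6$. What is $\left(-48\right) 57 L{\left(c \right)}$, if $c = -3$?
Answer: $-16416$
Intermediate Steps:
$\left(-48\right) 57 L{\left(c \right)} = \left(-48\right) 57 \cdot 6 = \left(-2736\right) 6 = -16416$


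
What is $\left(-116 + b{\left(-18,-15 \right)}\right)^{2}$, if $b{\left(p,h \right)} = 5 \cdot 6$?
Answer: $7396$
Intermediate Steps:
$b{\left(p,h \right)} = 30$
$\left(-116 + b{\left(-18,-15 \right)}\right)^{2} = \left(-116 + 30\right)^{2} = \left(-86\right)^{2} = 7396$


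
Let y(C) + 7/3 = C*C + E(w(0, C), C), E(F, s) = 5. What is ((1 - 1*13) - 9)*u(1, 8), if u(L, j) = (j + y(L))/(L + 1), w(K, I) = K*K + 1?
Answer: -245/2 ≈ -122.50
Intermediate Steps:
w(K, I) = 1 + K**2 (w(K, I) = K**2 + 1 = 1 + K**2)
y(C) = 8/3 + C**2 (y(C) = -7/3 + (C*C + 5) = -7/3 + (C**2 + 5) = -7/3 + (5 + C**2) = 8/3 + C**2)
u(L, j) = (8/3 + j + L**2)/(1 + L) (u(L, j) = (j + (8/3 + L**2))/(L + 1) = (8/3 + j + L**2)/(1 + L))
((1 - 1*13) - 9)*u(1, 8) = ((1 - 1*13) - 9)*((8/3 + 8 + 1**2)/(1 + 1)) = ((1 - 13) - 9)*((8/3 + 8 + 1)/2) = (-12 - 9)*((1/2)*(35/3)) = -21*35/6 = -245/2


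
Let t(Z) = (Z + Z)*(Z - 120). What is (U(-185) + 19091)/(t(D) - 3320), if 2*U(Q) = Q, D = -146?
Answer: 37997/148704 ≈ 0.25552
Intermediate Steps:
U(Q) = Q/2
t(Z) = 2*Z*(-120 + Z) (t(Z) = (2*Z)*(-120 + Z) = 2*Z*(-120 + Z))
(U(-185) + 19091)/(t(D) - 3320) = ((½)*(-185) + 19091)/(2*(-146)*(-120 - 146) - 3320) = (-185/2 + 19091)/(2*(-146)*(-266) - 3320) = 37997/(2*(77672 - 3320)) = (37997/2)/74352 = (37997/2)*(1/74352) = 37997/148704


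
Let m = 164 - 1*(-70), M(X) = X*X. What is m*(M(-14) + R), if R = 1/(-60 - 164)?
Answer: 5136651/112 ≈ 45863.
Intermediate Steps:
M(X) = X²
m = 234 (m = 164 + 70 = 234)
R = -1/224 (R = 1/(-224) = -1/224 ≈ -0.0044643)
m*(M(-14) + R) = 234*((-14)² - 1/224) = 234*(196 - 1/224) = 234*(43903/224) = 5136651/112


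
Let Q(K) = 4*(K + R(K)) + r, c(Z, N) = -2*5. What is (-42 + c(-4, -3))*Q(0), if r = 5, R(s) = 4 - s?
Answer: -1092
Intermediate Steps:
c(Z, N) = -10
Q(K) = 21 (Q(K) = 4*(K + (4 - K)) + 5 = 4*4 + 5 = 16 + 5 = 21)
(-42 + c(-4, -3))*Q(0) = (-42 - 10)*21 = -52*21 = -1092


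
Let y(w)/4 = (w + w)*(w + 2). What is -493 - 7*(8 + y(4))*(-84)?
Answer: 117107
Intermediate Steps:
y(w) = 8*w*(2 + w) (y(w) = 4*((w + w)*(w + 2)) = 4*((2*w)*(2 + w)) = 4*(2*w*(2 + w)) = 8*w*(2 + w))
-493 - 7*(8 + y(4))*(-84) = -493 - 7*(8 + 8*4*(2 + 4))*(-84) = -493 - 7*(8 + 8*4*6)*(-84) = -493 - 7*(8 + 192)*(-84) = -493 - 7*200*(-84) = -493 - 1400*(-84) = -493 + 117600 = 117107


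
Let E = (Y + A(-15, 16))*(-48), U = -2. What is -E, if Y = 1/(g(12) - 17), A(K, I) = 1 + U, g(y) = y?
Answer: -288/5 ≈ -57.600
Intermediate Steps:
A(K, I) = -1 (A(K, I) = 1 - 2 = -1)
Y = -1/5 (Y = 1/(12 - 17) = 1/(-5) = -1/5 ≈ -0.20000)
E = 288/5 (E = (-1/5 - 1)*(-48) = -6/5*(-48) = 288/5 ≈ 57.600)
-E = -1*288/5 = -288/5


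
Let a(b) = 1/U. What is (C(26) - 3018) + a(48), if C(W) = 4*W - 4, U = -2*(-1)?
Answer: -5835/2 ≈ -2917.5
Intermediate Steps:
U = 2
a(b) = 1/2
C(W) = -4 + 4*W
(C(26) - 3018) + a(48) = ((-4 + 4*26) - 3018) + 1/2 = ((-4 + 104) - 3018) + 1/2 = (100 - 3018) + 1/2 = -2918 + 1/2 = -5835/2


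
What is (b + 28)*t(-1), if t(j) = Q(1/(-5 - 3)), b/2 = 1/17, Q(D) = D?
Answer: -239/68 ≈ -3.5147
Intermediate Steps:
b = 2/17 ≈ 0.11765
t(j) = -1/8 (t(j) = 1/(-5 - 3) = 1/(-8) = -1/8)
(b + 28)*t(-1) = (2/17 + 28)*(-1/8) = (478/17)*(-1/8) = -239/68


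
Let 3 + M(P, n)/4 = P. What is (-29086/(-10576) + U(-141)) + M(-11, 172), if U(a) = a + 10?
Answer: -974313/5288 ≈ -184.25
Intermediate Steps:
U(a) = 10 + a
M(P, n) = -12 + 4*P
(-29086/(-10576) + U(-141)) + M(-11, 172) = (-29086/(-10576) + (10 - 141)) + (-12 + 4*(-11)) = (-29086*(-1/10576) - 131) + (-12 - 44) = (14543/5288 - 131) - 56 = -678185/5288 - 56 = -974313/5288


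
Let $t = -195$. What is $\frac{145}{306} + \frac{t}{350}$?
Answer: $- \frac{446}{5355} \approx -0.083287$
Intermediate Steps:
$\frac{145}{306} + \frac{t}{350} = \frac{145}{306} - \frac{195}{350} = 145 \cdot \frac{1}{306} - \frac{39}{70} = \frac{145}{306} - \frac{39}{70} = - \frac{446}{5355}$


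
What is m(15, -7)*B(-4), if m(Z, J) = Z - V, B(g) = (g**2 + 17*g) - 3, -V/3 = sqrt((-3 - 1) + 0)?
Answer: -825 - 330*I ≈ -825.0 - 330.0*I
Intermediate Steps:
V = -6*I (V = -3*sqrt((-3 - 1) + 0) = -3*sqrt(-4 + 0) = -6*I ≈ -6.0*I)
B(g) = -3 + g**2 + 17*g
m(Z, J) = Z + 6*I (m(Z, J) = Z - (-6)*I = Z + 6*I)
m(15, -7)*B(-4) = (15 + 6*I)*(-3 + (-4)**2 + 17*(-4)) = (15 + 6*I)*(-3 + 16 - 68) = (15 + 6*I)*(-55) = -825 - 330*I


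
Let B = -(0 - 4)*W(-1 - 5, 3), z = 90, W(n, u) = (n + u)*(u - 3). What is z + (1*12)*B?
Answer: 90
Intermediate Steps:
W(n, u) = (-3 + u)*(n + u) (W(n, u) = (n + u)*(-3 + u) = (-3 + u)*(n + u))
B = 0 (B = -(0 - 4)*(3² - 3*(-1 - 5) - 3*3 + (-1 - 5)*3) = -(-4)*(9 - 3*(-6) - 9 - 6*3) = -(-4)*(9 + 18 - 9 - 18) = -(-4)*0 = -1*0 = 0)
z + (1*12)*B = 90 + (1*12)*0 = 90 + 12*0 = 90 + 0 = 90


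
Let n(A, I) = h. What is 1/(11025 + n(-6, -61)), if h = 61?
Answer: 1/11086 ≈ 9.0204e-5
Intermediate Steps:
n(A, I) = 61
1/(11025 + n(-6, -61)) = 1/(11025 + 61) = 1/11086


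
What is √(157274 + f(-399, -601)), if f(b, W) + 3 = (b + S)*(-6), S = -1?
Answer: √159671 ≈ 399.59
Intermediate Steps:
f(b, W) = 3 - 6*b (f(b, W) = -3 + (b - 1)*(-6) = -3 + (-1 + b)*(-6) = -3 + (6 - 6*b) = 3 - 6*b)
√(157274 + f(-399, -601)) = √(157274 + (3 - 6*(-399))) = √(157274 + (3 + 2394)) = √(157274 + 2397) = √159671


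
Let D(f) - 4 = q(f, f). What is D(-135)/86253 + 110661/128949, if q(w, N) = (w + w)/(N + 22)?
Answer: 359553462169/418937634987 ≈ 0.85825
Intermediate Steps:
q(w, N) = 2*w/(22 + N) (q(w, N) = (2*w)/(22 + N) = 2*w/(22 + N))
D(f) = 4 + 2*f/(22 + f)
D(-135)/86253 + 110661/128949 = (2*(44 + 3*(-135))/(22 - 135))/86253 + 110661/128949 = (2*(44 - 405)/(-113))*(1/86253) + 110661*(1/128949) = (2*(-1/113)*(-361))*(1/86253) + 36887/42983 = (722/113)*(1/86253) + 36887/42983 = 722/9746589 + 36887/42983 = 359553462169/418937634987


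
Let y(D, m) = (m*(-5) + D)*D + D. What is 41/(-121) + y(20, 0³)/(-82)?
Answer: -27091/4961 ≈ -5.4608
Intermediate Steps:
y(D, m) = D + D*(D - 5*m) (y(D, m) = (-5*m + D)*D + D = (D - 5*m)*D + D = D*(D - 5*m) + D = D + D*(D - 5*m))
41/(-121) + y(20, 0³)/(-82) = 41/(-121) + (20*(1 + 20 - 5*0³))/(-82) = 41*(-1/121) + (20*(1 + 20 - 5*0))*(-1/82) = -41/121 + (20*(1 + 20 + 0))*(-1/82) = -41/121 + (20*21)*(-1/82) = -41/121 + 420*(-1/82) = -41/121 - 210/41 = -27091/4961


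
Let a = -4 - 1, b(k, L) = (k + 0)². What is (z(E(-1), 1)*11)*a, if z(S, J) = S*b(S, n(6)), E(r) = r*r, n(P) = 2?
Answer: -55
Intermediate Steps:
b(k, L) = k²
E(r) = r²
z(S, J) = S³ (z(S, J) = S*S² = S³)
a = -5
(z(E(-1), 1)*11)*a = (((-1)²)³*11)*(-5) = (1³*11)*(-5) = (1*11)*(-5) = 11*(-5) = -55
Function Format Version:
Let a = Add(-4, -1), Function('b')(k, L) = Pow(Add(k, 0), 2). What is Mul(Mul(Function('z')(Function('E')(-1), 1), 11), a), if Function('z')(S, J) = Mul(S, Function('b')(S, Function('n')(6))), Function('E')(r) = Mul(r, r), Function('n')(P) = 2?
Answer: -55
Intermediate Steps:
Function('b')(k, L) = Pow(k, 2)
Function('E')(r) = Pow(r, 2)
Function('z')(S, J) = Pow(S, 3) (Function('z')(S, J) = Mul(S, Pow(S, 2)) = Pow(S, 3))
a = -5
Mul(Mul(Function('z')(Function('E')(-1), 1), 11), a) = Mul(Mul(Pow(Pow(-1, 2), 3), 11), -5) = Mul(Mul(Pow(1, 3), 11), -5) = Mul(Mul(1, 11), -5) = Mul(11, -5) = -55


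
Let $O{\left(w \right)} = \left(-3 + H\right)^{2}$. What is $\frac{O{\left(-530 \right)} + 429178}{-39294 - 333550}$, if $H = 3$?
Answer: $- \frac{214589}{186422} \approx -1.1511$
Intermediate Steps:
$O{\left(w \right)} = 0$ ($O{\left(w \right)} = \left(-3 + 3\right)^{2} = 0^{2} = 0$)
$\frac{O{\left(-530 \right)} + 429178}{-39294 - 333550} = \frac{0 + 429178}{-39294 - 333550} = \frac{429178}{-372844} = 429178 \left(- \frac{1}{372844}\right) = - \frac{214589}{186422}$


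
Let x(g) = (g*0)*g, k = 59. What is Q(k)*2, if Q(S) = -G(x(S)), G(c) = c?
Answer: 0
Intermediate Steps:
x(g) = 0 (x(g) = 0*g = 0)
Q(S) = 0 (Q(S) = -1*0 = 0)
Q(k)*2 = 0*2 = 0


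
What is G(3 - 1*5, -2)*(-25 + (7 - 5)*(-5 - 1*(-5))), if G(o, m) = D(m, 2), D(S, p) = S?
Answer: 50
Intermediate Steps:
G(o, m) = m
G(3 - 1*5, -2)*(-25 + (7 - 5)*(-5 - 1*(-5))) = -2*(-25 + (7 - 5)*(-5 - 1*(-5))) = -2*(-25 + 2*(-5 + 5)) = -2*(-25 + 2*0) = -2*(-25 + 0) = -2*(-25) = 50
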